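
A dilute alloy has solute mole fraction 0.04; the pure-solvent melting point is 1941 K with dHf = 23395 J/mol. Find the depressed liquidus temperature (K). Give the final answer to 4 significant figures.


dT = R*Tm^2*x / dHf
dT = 8.314 * 1941^2 * 0.04 / 23395
dT = 53.5548 K
T_new = 1941 - 53.5548 = 1887 K


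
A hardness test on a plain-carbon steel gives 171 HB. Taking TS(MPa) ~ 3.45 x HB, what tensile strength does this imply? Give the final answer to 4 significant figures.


TS (MPa) = 3.45 * HB
TS = 3.45 * 171
TS = 590 MPa


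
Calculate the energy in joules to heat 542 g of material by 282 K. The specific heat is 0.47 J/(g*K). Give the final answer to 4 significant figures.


Q = m * cp * dT
Q = 542 * 0.47 * 282
Q = 71840 J


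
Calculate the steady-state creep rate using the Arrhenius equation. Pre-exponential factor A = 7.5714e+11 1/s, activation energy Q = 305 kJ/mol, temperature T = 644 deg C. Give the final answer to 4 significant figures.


rate = A * exp(-Q / (R*T))
T = 644 + 273.15 = 917.15 K
rate = 7.5714e+11 * exp(-305e3 / (8.314 * 917.15))
rate = 3.22e-06 1/s


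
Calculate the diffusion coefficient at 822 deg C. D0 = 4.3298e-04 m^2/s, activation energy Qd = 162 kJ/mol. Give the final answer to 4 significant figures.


D = D0 * exp(-Qd / (R*T))
T = 1095.15 K
D = 4.3298e-04 * exp(-162e3 / (8.314 * 1095.15))
D = 8.117e-12 m^2/s


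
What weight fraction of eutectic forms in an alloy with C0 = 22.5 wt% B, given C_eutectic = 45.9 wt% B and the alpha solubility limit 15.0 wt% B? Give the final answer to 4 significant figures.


f_primary = (C_e - C0) / (C_e - C_alpha_max)
f_primary = (45.9 - 22.5) / (45.9 - 15.0)
f_primary = 0.757282
f_eutectic = 1 - 0.757282 = 0.2427


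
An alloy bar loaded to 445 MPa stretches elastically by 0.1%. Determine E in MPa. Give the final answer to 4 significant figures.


E = sigma / epsilon
epsilon = 0.1% = 1e-03
E = 445 / 1e-03
E = 445000 MPa


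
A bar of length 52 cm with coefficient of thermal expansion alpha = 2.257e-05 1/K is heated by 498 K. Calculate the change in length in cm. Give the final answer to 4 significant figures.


dL = L0 * alpha * dT
dL = 52 * 2.257e-05 * 498
dL = 0.5845 cm


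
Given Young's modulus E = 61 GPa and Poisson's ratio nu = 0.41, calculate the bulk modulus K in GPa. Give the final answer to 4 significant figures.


K = E / (3*(1-2*nu))
K = 61 / (3*(1-2*0.41))
K = 113 GPa


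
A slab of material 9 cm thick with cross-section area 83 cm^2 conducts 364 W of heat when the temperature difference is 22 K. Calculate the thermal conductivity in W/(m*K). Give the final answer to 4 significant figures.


k = Q*L / (A*dT)
L = 0.09 m, A = 8.3e-03 m^2
k = 364 * 0.09 / (8.3e-03 * 22)
k = 179.4 W/(m*K)


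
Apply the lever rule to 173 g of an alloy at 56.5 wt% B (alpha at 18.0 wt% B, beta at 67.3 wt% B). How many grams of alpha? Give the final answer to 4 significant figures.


f_alpha = (C_beta - C0) / (C_beta - C_alpha)
f_alpha = (67.3 - 56.5) / (67.3 - 18.0) = 0.219067
m_alpha = f_alpha * m_total = 0.219067 * 173 = 37.9 g


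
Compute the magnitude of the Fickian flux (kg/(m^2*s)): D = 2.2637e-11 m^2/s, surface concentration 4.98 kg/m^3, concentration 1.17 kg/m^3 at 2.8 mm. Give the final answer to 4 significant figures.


J = -D * (dC/dx) = D * (C1 - C2) / dx
J = 2.2637e-11 * (4.98 - 1.17) / 2.8e-03
J = 3.08e-08 kg/(m^2*s)


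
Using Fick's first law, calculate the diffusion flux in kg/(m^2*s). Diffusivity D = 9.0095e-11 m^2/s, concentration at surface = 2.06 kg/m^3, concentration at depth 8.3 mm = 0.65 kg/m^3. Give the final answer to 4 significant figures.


J = -D * (dC/dx) = D * (C1 - C2) / dx
J = 9.0095e-11 * (2.06 - 0.65) / 8.3e-03
J = 1.531e-08 kg/(m^2*s)


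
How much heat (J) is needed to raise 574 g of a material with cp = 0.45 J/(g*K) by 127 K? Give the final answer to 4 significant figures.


Q = m * cp * dT
Q = 574 * 0.45 * 127
Q = 32800 J


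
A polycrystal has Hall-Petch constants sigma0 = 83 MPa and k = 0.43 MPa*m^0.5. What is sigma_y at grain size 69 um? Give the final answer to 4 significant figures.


sigma_y = sigma0 + k / sqrt(d)
d = 69 um = 6.9e-05 m
sigma_y = 83 + 0.43 / sqrt(6.9e-05)
sigma_y = 134.8 MPa


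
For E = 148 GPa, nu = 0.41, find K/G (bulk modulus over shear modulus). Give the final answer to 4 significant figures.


G = E / (2*(1+nu))
G = 148 / (2*(1+0.41)) = 52.4823 GPa
K = E / (3*(1-2*nu))
K = 148 / (3*(1-2*0.41)) = 274.074 GPa
K/G = 274.074 / 52.4823 = 5.222


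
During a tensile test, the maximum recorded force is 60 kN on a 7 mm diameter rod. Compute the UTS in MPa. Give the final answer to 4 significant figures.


A0 = pi*(d/2)^2 = pi*(7/2)^2 = 38.4845 mm^2
UTS = F_max / A0 = 60*1000 / 38.4845
UTS = 1559 MPa


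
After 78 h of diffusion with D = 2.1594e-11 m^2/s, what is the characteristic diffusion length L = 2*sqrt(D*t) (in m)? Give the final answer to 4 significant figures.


t = 78 hr = 280800 s
Diffusion length = 2*sqrt(D*t)
= 2*sqrt(2.1594e-11 * 280800)
= 4.925e-03 m


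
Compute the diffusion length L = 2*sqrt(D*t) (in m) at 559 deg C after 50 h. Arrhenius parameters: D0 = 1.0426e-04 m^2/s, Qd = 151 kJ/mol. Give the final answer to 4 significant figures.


Step 1: D = D0 * exp(-Qd/(R*T))
T = 832.15 K
D = 1.0426e-04 * exp(-151e3 / (8.314 * 832.15)) = 3.46258e-14 m^2/s
Step 2: L = 2*sqrt(D*t)
t = 50 h = 180000 s
L = 2*sqrt(3.46258e-14 * 180000) = 1.579e-04 m


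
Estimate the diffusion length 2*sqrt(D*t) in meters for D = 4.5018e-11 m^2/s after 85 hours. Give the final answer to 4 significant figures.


t = 85 hr = 306000 s
Diffusion length = 2*sqrt(D*t)
= 2*sqrt(4.5018e-11 * 306000)
= 7.423e-03 m


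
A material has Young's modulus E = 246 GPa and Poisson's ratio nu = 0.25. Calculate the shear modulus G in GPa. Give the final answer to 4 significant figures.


G = E / (2*(1+nu))
G = 246 / (2*(1+0.25))
G = 98.4 GPa


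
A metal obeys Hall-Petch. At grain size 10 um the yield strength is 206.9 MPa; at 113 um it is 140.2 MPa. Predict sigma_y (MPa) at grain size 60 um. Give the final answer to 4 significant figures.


sigma_y = sigma0 + k / sqrt(d)
1/sqrt(d1) = 1/sqrt(1e-05) = 316.228;  1/sqrt(d2) = 94.0721
k = (sigma1 - sigma2) / (1/sqrt(d1) - 1/sqrt(d2)) = (206.9 - 140.2) / (316.228 - 94.0721) = 0.30024 MPa*m^0.5
sigma0 = sigma1 - k/sqrt(d1) = 206.9 - 0.30024*316.228 = 111.956 MPa
sigma_y(d3) = 111.956 + 0.30024 / sqrt(6e-05) = 150.7 MPa


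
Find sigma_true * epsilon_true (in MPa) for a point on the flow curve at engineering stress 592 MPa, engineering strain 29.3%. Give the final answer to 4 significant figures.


sigma_true = sigma_eng * (1 + epsilon_eng)
sigma_true = 592 * (1 + 0.293) = 765.456 MPa
epsilon_true = ln(1 + epsilon_eng)
epsilon_true = ln(1 + 0.293) = 0.256965
sigma_true * epsilon_true = 765.456 * 0.256965 = 196.7 MPa


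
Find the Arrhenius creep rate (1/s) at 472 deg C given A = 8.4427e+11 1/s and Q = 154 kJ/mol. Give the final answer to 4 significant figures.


rate = A * exp(-Q / (R*T))
T = 472 + 273.15 = 745.15 K
rate = 8.4427e+11 * exp(-154e3 / (8.314 * 745.15))
rate = 13.51 1/s


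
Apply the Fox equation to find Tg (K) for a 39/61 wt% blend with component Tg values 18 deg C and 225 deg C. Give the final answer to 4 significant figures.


1/Tg = w1/Tg1 + w2/Tg2 (in Kelvin)
Tg1 = 291.15 K, Tg2 = 498.15 K
1/Tg = 0.39/291.15 + 0.61/498.15
Tg = 390 K


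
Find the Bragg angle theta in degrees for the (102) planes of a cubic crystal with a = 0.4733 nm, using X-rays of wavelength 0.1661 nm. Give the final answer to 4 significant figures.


d = a / sqrt(h^2+k^2+l^2)
d = 0.4733 / sqrt(5) = 0.211666 nm
lambda = 2*d*sin(theta)  =>  sin(theta) = lambda / (2*d)
sin(theta) = 0.1661 / (2 * 0.211666) = 0.392363
theta = 23.1 deg


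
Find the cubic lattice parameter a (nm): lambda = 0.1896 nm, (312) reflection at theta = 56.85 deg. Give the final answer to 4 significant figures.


d = lambda / (2*sin(theta))
d = 0.1896 / (2*sin(56.85 deg))
d = 0.113229 nm
a = d * sqrt(h^2+k^2+l^2) = 0.113229 * sqrt(14)
a = 0.4237 nm


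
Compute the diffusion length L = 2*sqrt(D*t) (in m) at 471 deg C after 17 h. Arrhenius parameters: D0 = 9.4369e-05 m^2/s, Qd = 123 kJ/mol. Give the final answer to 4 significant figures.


Step 1: D = D0 * exp(-Qd/(R*T))
T = 744.15 K
D = 9.4369e-05 * exp(-123e3 / (8.314 * 744.15)) = 2.19125e-13 m^2/s
Step 2: L = 2*sqrt(D*t)
t = 17 h = 61200 s
L = 2*sqrt(2.19125e-13 * 61200) = 2.316e-04 m


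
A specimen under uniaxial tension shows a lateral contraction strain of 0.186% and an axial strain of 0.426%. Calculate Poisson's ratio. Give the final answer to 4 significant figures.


nu = -epsilon_lat / epsilon_axial
Lateral strain is contraction (negative), so using magnitudes:
nu = 0.186 / 0.426
nu = 0.4366


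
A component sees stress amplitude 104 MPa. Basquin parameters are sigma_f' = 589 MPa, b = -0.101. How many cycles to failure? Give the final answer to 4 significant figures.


sigma_a = sigma_f' * (2*Nf)^b
2*Nf = (sigma_a / sigma_f')^(1/b)
2*Nf = (104 / 589)^(1/-0.101)
2*Nf = 2.85928e+07
Nf = 1.43e+07 cycles


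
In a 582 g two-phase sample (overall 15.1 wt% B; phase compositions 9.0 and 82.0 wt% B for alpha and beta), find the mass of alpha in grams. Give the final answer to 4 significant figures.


f_alpha = (C_beta - C0) / (C_beta - C_alpha)
f_alpha = (82.0 - 15.1) / (82.0 - 9.0) = 0.916438
m_alpha = f_alpha * m_total = 0.916438 * 582 = 533.4 g


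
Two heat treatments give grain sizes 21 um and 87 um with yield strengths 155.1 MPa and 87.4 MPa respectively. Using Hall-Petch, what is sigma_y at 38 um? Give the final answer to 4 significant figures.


sigma_y = sigma0 + k / sqrt(d)
1/sqrt(d1) = 1/sqrt(2.1e-05) = 218.218;  1/sqrt(d2) = 107.211
k = (sigma1 - sigma2) / (1/sqrt(d1) - 1/sqrt(d2)) = (155.1 - 87.4) / (218.218 - 107.211) = 0.609873 MPa*m^0.5
sigma0 = sigma1 - k/sqrt(d1) = 155.1 - 0.609873*218.218 = 22.0147 MPa
sigma_y(d3) = 22.0147 + 0.609873 / sqrt(3.8e-05) = 120.9 MPa


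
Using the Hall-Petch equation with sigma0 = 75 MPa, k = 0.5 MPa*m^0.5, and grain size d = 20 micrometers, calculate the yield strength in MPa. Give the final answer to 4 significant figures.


sigma_y = sigma0 + k / sqrt(d)
d = 20 um = 2e-05 m
sigma_y = 75 + 0.5 / sqrt(2e-05)
sigma_y = 186.8 MPa


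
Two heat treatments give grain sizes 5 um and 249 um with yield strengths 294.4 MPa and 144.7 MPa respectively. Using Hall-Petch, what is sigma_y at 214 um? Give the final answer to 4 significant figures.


sigma_y = sigma0 + k / sqrt(d)
1/sqrt(d1) = 1/sqrt(5e-06) = 447.214;  1/sqrt(d2) = 63.3724
k = (sigma1 - sigma2) / (1/sqrt(d1) - 1/sqrt(d2)) = (294.4 - 144.7) / (447.214 - 63.3724) = 0.390005 MPa*m^0.5
sigma0 = sigma1 - k/sqrt(d1) = 294.4 - 0.390005*447.214 = 119.984 MPa
sigma_y(d3) = 119.984 + 0.390005 / sqrt(2.14e-04) = 146.6 MPa


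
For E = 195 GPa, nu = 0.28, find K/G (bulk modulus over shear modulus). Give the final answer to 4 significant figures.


G = E / (2*(1+nu))
G = 195 / (2*(1+0.28)) = 76.1719 GPa
K = E / (3*(1-2*nu))
K = 195 / (3*(1-2*0.28)) = 147.727 GPa
K/G = 147.727 / 76.1719 = 1.939


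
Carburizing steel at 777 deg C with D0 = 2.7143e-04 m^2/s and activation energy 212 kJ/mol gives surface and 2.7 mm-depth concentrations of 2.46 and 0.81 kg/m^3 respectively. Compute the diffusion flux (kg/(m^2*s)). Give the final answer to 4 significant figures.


Step 1: D = D0 * exp(-Qd/(R*T))
T = 777 + 273.15 = 1050.15 K
D = 2.7143e-04 * exp(-212e3 / (8.314 * 1050.15)) = 7.73323e-15 m^2/s
Step 2: J = D * (C1 - C2) / dx
J = 7.73323e-15 * (2.46 - 0.81) / 2.7e-03
J = 4.726e-12 kg/(m^2*s)


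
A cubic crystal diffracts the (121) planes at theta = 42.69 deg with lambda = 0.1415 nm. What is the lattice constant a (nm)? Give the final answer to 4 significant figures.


d = lambda / (2*sin(theta))
d = 0.1415 / (2*sin(42.69 deg))
d = 0.104346 nm
a = d * sqrt(h^2+k^2+l^2) = 0.104346 * sqrt(6)
a = 0.2556 nm


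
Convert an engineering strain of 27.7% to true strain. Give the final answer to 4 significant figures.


epsilon_true = ln(1 + epsilon_eng)
epsilon_true = ln(1 + 0.277)
epsilon_true = 0.2445


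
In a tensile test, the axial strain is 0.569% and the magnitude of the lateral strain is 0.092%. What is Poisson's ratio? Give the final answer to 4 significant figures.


nu = -epsilon_lat / epsilon_axial
Lateral strain is contraction (negative), so using magnitudes:
nu = 0.092 / 0.569
nu = 0.1617


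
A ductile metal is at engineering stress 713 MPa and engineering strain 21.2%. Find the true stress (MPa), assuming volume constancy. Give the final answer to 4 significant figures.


sigma_true = sigma_eng * (1 + epsilon_eng)
sigma_true = 713 * (1 + 0.212)
sigma_true = 864.2 MPa


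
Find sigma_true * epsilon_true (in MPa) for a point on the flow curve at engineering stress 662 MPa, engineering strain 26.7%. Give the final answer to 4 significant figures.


sigma_true = sigma_eng * (1 + epsilon_eng)
sigma_true = 662 * (1 + 0.267) = 838.754 MPa
epsilon_true = ln(1 + epsilon_eng)
epsilon_true = ln(1 + 0.267) = 0.236652
sigma_true * epsilon_true = 838.754 * 0.236652 = 198.5 MPa


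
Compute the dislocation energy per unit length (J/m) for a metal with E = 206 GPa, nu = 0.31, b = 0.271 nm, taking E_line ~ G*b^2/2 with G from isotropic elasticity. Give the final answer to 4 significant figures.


Step 1: G = E / (2*(1+nu))
G = 206 / (2*(1+0.31)) = 78.626 GPa = 7.8626e+10 Pa
Step 2: E_line = G*b^2/2
b = 0.271 nm = 2.71e-10 m
E_line = 0.5 * 7.8626e+10 * (2.71e-10)^2 = 2.887e-09 J/m


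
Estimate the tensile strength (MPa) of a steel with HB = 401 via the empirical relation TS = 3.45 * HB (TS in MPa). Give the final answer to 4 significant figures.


TS (MPa) = 3.45 * HB
TS = 3.45 * 401
TS = 1383 MPa


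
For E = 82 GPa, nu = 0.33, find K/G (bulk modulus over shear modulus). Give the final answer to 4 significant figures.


G = E / (2*(1+nu))
G = 82 / (2*(1+0.33)) = 30.8271 GPa
K = E / (3*(1-2*nu))
K = 82 / (3*(1-2*0.33)) = 80.3922 GPa
K/G = 80.3922 / 30.8271 = 2.608


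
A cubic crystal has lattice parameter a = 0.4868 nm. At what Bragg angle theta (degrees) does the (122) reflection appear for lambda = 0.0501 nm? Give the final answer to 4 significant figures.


d = a / sqrt(h^2+k^2+l^2)
d = 0.4868 / sqrt(9) = 0.162267 nm
lambda = 2*d*sin(theta)  =>  sin(theta) = lambda / (2*d)
sin(theta) = 0.0501 / (2 * 0.162267) = 0.154376
theta = 8.881 deg


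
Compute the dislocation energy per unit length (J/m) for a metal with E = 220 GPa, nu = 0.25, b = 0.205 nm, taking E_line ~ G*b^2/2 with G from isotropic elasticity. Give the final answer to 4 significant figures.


Step 1: G = E / (2*(1+nu))
G = 220 / (2*(1+0.25)) = 88 GPa = 8.8e+10 Pa
Step 2: E_line = G*b^2/2
b = 0.205 nm = 2.05e-10 m
E_line = 0.5 * 8.8e+10 * (2.05e-10)^2 = 1.849e-09 J/m


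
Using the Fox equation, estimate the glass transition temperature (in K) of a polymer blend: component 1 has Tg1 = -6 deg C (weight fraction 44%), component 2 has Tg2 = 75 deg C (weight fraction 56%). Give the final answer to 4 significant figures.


1/Tg = w1/Tg1 + w2/Tg2 (in Kelvin)
Tg1 = 267.15 K, Tg2 = 348.15 K
1/Tg = 0.44/267.15 + 0.56/348.15
Tg = 307.2 K


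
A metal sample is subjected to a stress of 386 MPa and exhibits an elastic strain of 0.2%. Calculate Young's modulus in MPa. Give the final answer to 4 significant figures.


E = sigma / epsilon
epsilon = 0.2% = 2e-03
E = 386 / 2e-03
E = 193000 MPa


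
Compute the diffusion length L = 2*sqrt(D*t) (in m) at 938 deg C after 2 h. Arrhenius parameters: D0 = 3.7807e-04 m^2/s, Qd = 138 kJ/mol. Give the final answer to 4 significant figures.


Step 1: D = D0 * exp(-Qd/(R*T))
T = 1211.15 K
D = 3.7807e-04 * exp(-138e3 / (8.314 * 1211.15)) = 4.22352e-10 m^2/s
Step 2: L = 2*sqrt(D*t)
t = 2 h = 7200 s
L = 2*sqrt(4.22352e-10 * 7200) = 3.488e-03 m


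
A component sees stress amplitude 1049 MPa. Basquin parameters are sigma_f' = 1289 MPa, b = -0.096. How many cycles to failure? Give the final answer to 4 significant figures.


sigma_a = sigma_f' * (2*Nf)^b
2*Nf = (sigma_a / sigma_f')^(1/b)
2*Nf = (1049 / 1289)^(1/-0.096)
2*Nf = 8.55178
Nf = 4.276 cycles


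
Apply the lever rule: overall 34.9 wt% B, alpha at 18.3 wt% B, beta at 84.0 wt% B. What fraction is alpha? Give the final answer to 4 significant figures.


f_alpha = (C_beta - C0) / (C_beta - C_alpha)
f_alpha = (84.0 - 34.9) / (84.0 - 18.3)
f_alpha = 0.7473


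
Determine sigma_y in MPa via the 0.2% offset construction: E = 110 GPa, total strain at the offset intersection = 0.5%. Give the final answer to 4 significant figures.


Offset strain = 0.002
Elastic strain at yield = total_strain - offset = 5e-03 - 0.002 = 3e-03
sigma_y = E * elastic_strain = 110000 * 3e-03
sigma_y = 330 MPa


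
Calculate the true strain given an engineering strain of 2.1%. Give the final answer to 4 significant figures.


epsilon_true = ln(1 + epsilon_eng)
epsilon_true = ln(1 + 0.021)
epsilon_true = 0.02078


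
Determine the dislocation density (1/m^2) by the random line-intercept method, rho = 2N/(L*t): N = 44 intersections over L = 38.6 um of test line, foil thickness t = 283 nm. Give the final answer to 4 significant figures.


rho = 2N / (L * t)
L = 38.6 um = 3.86e-05 m, t = 283 nm = 2.83e-07 m
rho = 2 * 44 / (3.86e-05 * 2.83e-07)
rho = 8.056e+12 1/m^2


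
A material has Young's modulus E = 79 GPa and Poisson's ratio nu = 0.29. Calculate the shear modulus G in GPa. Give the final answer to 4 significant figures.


G = E / (2*(1+nu))
G = 79 / (2*(1+0.29))
G = 30.62 GPa


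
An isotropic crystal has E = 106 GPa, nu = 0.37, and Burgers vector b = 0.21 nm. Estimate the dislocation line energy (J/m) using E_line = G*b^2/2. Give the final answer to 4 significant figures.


Step 1: G = E / (2*(1+nu))
G = 106 / (2*(1+0.37)) = 38.6861 GPa = 3.86861e+10 Pa
Step 2: E_line = G*b^2/2
b = 0.21 nm = 2.1e-10 m
E_line = 0.5 * 3.86861e+10 * (2.1e-10)^2 = 8.53e-10 J/m


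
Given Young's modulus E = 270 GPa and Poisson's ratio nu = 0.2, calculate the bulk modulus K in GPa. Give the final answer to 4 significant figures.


K = E / (3*(1-2*nu))
K = 270 / (3*(1-2*0.2))
K = 150 GPa


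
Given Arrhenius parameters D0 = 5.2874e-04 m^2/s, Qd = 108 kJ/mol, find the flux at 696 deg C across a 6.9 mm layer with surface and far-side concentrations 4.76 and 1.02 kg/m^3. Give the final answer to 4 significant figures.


Step 1: D = D0 * exp(-Qd/(R*T))
T = 696 + 273.15 = 969.15 K
D = 5.2874e-04 * exp(-108e3 / (8.314 * 969.15)) = 7.98207e-10 m^2/s
Step 2: J = D * (C1 - C2) / dx
J = 7.98207e-10 * (4.76 - 1.02) / 6.9e-03
J = 4.327e-07 kg/(m^2*s)


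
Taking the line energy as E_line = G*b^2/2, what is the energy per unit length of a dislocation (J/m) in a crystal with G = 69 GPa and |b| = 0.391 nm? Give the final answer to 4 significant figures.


E = G*b^2/2
b = 0.391 nm = 3.91e-10 m
G = 69 GPa = 6.9e+10 Pa
E = 0.5 * 6.9e+10 * (3.91e-10)^2
E = 5.274e-09 J/m


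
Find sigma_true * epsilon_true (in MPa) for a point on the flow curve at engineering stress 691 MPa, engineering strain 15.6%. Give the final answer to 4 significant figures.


sigma_true = sigma_eng * (1 + epsilon_eng)
sigma_true = 691 * (1 + 0.156) = 798.796 MPa
epsilon_true = ln(1 + epsilon_eng)
epsilon_true = ln(1 + 0.156) = 0.144966
sigma_true * epsilon_true = 798.796 * 0.144966 = 115.8 MPa


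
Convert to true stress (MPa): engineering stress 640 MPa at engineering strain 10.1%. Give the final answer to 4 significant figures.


sigma_true = sigma_eng * (1 + epsilon_eng)
sigma_true = 640 * (1 + 0.101)
sigma_true = 704.6 MPa


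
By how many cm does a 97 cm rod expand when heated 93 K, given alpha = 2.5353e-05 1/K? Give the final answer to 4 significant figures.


dL = L0 * alpha * dT
dL = 97 * 2.5353e-05 * 93
dL = 0.2287 cm


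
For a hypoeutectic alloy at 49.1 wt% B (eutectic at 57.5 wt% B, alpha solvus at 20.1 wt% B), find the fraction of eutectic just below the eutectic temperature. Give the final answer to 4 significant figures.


f_primary = (C_e - C0) / (C_e - C_alpha_max)
f_primary = (57.5 - 49.1) / (57.5 - 20.1)
f_primary = 0.224599
f_eutectic = 1 - 0.224599 = 0.7754


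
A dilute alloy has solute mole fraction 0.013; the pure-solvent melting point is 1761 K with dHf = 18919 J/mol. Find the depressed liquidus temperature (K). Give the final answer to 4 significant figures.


dT = R*Tm^2*x / dHf
dT = 8.314 * 1761^2 * 0.013 / 18919
dT = 17.7163 K
T_new = 1761 - 17.7163 = 1743 K


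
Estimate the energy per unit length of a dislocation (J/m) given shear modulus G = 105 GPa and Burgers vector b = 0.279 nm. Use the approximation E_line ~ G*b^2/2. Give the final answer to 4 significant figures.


E = G*b^2/2
b = 0.279 nm = 2.79e-10 m
G = 105 GPa = 1.05e+11 Pa
E = 0.5 * 1.05e+11 * (2.79e-10)^2
E = 4.087e-09 J/m


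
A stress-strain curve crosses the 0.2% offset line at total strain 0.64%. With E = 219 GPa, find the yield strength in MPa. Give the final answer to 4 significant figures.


Offset strain = 0.002
Elastic strain at yield = total_strain - offset = 6.4e-03 - 0.002 = 4.4e-03
sigma_y = E * elastic_strain = 219000 * 4.4e-03
sigma_y = 963.6 MPa


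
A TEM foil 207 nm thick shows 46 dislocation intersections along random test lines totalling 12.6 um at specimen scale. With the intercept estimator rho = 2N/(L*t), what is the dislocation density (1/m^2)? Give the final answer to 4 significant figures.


rho = 2N / (L * t)
L = 12.6 um = 1.26e-05 m, t = 207 nm = 2.07e-07 m
rho = 2 * 46 / (1.26e-05 * 2.07e-07)
rho = 3.527e+13 1/m^2


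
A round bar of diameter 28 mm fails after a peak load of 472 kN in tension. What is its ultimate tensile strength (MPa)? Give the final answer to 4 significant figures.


A0 = pi*(d/2)^2 = pi*(28/2)^2 = 615.752 mm^2
UTS = F_max / A0 = 472*1000 / 615.752
UTS = 766.5 MPa


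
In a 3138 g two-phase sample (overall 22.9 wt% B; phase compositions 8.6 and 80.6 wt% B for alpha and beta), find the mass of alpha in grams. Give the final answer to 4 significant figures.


f_alpha = (C_beta - C0) / (C_beta - C_alpha)
f_alpha = (80.6 - 22.9) / (80.6 - 8.6) = 0.801389
m_alpha = f_alpha * m_total = 0.801389 * 3138 = 2515 g


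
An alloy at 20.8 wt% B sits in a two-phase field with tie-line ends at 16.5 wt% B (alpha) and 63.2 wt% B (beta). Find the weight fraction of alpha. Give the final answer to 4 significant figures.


f_alpha = (C_beta - C0) / (C_beta - C_alpha)
f_alpha = (63.2 - 20.8) / (63.2 - 16.5)
f_alpha = 0.9079


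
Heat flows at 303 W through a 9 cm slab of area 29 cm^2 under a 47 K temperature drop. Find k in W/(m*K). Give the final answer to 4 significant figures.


k = Q*L / (A*dT)
L = 0.09 m, A = 2.9e-03 m^2
k = 303 * 0.09 / (2.9e-03 * 47)
k = 200.1 W/(m*K)


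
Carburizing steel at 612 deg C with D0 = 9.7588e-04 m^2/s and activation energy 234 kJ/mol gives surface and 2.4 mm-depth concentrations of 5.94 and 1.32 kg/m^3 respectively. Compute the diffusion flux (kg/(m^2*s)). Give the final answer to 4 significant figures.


Step 1: D = D0 * exp(-Qd/(R*T))
T = 612 + 273.15 = 885.15 K
D = 9.7588e-04 * exp(-234e3 / (8.314 * 885.15)) = 1.51372e-17 m^2/s
Step 2: J = D * (C1 - C2) / dx
J = 1.51372e-17 * (5.94 - 1.32) / 2.4e-03
J = 2.914e-14 kg/(m^2*s)


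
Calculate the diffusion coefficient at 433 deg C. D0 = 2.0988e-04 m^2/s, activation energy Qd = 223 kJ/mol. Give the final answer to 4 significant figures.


D = D0 * exp(-Qd / (R*T))
T = 706.15 K
D = 2.0988e-04 * exp(-223e3 / (8.314 * 706.15))
D = 6.696e-21 m^2/s


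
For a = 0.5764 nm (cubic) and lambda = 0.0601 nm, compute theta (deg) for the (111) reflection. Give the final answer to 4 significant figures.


d = a / sqrt(h^2+k^2+l^2)
d = 0.5764 / sqrt(3) = 0.332785 nm
lambda = 2*d*sin(theta)  =>  sin(theta) = lambda / (2*d)
sin(theta) = 0.0601 / (2 * 0.332785) = 0.0902986
theta = 5.181 deg


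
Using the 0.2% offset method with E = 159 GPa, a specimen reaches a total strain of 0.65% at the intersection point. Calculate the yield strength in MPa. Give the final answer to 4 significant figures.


Offset strain = 0.002
Elastic strain at yield = total_strain - offset = 6.5e-03 - 0.002 = 4.5e-03
sigma_y = E * elastic_strain = 159000 * 4.5e-03
sigma_y = 715.5 MPa


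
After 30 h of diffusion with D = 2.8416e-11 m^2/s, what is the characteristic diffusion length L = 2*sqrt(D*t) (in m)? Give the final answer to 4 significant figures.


t = 30 hr = 108000 s
Diffusion length = 2*sqrt(D*t)
= 2*sqrt(2.8416e-11 * 108000)
= 3.504e-03 m


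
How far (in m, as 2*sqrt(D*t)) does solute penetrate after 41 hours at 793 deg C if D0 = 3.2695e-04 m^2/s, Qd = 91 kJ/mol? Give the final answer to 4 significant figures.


Step 1: D = D0 * exp(-Qd/(R*T))
T = 1066.15 K
D = 3.2695e-04 * exp(-91e3 / (8.314 * 1066.15)) = 1.13735e-08 m^2/s
Step 2: L = 2*sqrt(D*t)
t = 41 h = 147600 s
L = 2*sqrt(1.13735e-08 * 147600) = 0.08194 m


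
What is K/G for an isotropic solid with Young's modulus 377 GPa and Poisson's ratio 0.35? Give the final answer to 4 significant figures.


G = E / (2*(1+nu))
G = 377 / (2*(1+0.35)) = 139.63 GPa
K = E / (3*(1-2*nu))
K = 377 / (3*(1-2*0.35)) = 418.889 GPa
K/G = 418.889 / 139.63 = 3


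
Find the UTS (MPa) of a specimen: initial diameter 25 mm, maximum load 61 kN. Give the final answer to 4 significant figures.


A0 = pi*(d/2)^2 = pi*(25/2)^2 = 490.874 mm^2
UTS = F_max / A0 = 61*1000 / 490.874
UTS = 124.3 MPa


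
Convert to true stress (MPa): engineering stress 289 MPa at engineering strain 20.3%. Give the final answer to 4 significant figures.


sigma_true = sigma_eng * (1 + epsilon_eng)
sigma_true = 289 * (1 + 0.203)
sigma_true = 347.7 MPa


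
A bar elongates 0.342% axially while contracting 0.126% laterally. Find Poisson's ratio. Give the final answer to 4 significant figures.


nu = -epsilon_lat / epsilon_axial
Lateral strain is contraction (negative), so using magnitudes:
nu = 0.126 / 0.342
nu = 0.3684


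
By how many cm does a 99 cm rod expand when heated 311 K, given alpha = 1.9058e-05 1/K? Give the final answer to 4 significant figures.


dL = L0 * alpha * dT
dL = 99 * 1.9058e-05 * 311
dL = 0.5868 cm


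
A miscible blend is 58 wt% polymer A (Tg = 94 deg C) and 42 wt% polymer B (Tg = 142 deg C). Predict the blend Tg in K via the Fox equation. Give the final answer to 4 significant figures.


1/Tg = w1/Tg1 + w2/Tg2 (in Kelvin)
Tg1 = 367.15 K, Tg2 = 415.15 K
1/Tg = 0.58/367.15 + 0.42/415.15
Tg = 385.9 K


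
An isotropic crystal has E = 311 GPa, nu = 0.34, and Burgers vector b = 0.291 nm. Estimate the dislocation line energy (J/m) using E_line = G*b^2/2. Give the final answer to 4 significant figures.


Step 1: G = E / (2*(1+nu))
G = 311 / (2*(1+0.34)) = 116.045 GPa = 1.16045e+11 Pa
Step 2: E_line = G*b^2/2
b = 0.291 nm = 2.91e-10 m
E_line = 0.5 * 1.16045e+11 * (2.91e-10)^2 = 4.913e-09 J/m


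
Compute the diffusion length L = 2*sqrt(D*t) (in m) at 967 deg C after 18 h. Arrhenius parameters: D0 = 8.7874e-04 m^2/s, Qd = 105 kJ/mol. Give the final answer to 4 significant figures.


Step 1: D = D0 * exp(-Qd/(R*T))
T = 1240.15 K
D = 8.7874e-04 * exp(-105e3 / (8.314 * 1240.15)) = 3.32002e-08 m^2/s
Step 2: L = 2*sqrt(D*t)
t = 18 h = 64800 s
L = 2*sqrt(3.32002e-08 * 64800) = 0.09277 m


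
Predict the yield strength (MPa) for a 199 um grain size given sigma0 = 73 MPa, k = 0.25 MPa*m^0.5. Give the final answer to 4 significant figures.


sigma_y = sigma0 + k / sqrt(d)
d = 199 um = 1.99e-04 m
sigma_y = 73 + 0.25 / sqrt(1.99e-04)
sigma_y = 90.72 MPa


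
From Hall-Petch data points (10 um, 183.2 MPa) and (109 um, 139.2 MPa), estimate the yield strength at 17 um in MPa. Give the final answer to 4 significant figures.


sigma_y = sigma0 + k / sqrt(d)
1/sqrt(d1) = 1/sqrt(1e-05) = 316.228;  1/sqrt(d2) = 95.7826
k = (sigma1 - sigma2) / (1/sqrt(d1) - 1/sqrt(d2)) = (183.2 - 139.2) / (316.228 - 95.7826) = 0.199596 MPa*m^0.5
sigma0 = sigma1 - k/sqrt(d1) = 183.2 - 0.199596*316.228 = 120.082 MPa
sigma_y(d3) = 120.082 + 0.199596 / sqrt(1.7e-05) = 168.5 MPa


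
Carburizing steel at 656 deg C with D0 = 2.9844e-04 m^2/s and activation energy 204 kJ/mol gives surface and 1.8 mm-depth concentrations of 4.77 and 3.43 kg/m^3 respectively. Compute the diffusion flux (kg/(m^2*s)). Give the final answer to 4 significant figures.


Step 1: D = D0 * exp(-Qd/(R*T))
T = 656 + 273.15 = 929.15 K
D = 2.9844e-04 * exp(-204e3 / (8.314 * 929.15)) = 1.014e-15 m^2/s
Step 2: J = D * (C1 - C2) / dx
J = 1.014e-15 * (4.77 - 3.43) / 1.8e-03
J = 7.549e-13 kg/(m^2*s)


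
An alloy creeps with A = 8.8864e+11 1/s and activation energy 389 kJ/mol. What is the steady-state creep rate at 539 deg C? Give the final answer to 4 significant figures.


rate = A * exp(-Q / (R*T))
T = 539 + 273.15 = 812.15 K
rate = 8.8864e+11 * exp(-389e3 / (8.314 * 812.15))
rate = 8.486e-14 1/s


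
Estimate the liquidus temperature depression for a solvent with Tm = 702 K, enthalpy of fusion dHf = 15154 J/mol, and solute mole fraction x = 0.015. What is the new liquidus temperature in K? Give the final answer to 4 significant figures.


dT = R*Tm^2*x / dHf
dT = 8.314 * 702^2 * 0.015 / 15154
dT = 4.05554 K
T_new = 702 - 4.05554 = 697.9 K


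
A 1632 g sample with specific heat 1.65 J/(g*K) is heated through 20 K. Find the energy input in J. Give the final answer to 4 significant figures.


Q = m * cp * dT
Q = 1632 * 1.65 * 20
Q = 53860 J


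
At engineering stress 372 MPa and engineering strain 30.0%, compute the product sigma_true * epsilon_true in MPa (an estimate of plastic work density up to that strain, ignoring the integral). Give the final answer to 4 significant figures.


sigma_true = sigma_eng * (1 + epsilon_eng)
sigma_true = 372 * (1 + 0.3) = 483.6 MPa
epsilon_true = ln(1 + epsilon_eng)
epsilon_true = ln(1 + 0.3) = 0.262364
sigma_true * epsilon_true = 483.6 * 0.262364 = 126.9 MPa


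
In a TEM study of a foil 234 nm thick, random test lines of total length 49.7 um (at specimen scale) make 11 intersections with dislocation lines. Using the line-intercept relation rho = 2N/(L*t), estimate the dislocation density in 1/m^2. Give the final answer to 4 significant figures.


rho = 2N / (L * t)
L = 49.7 um = 4.97e-05 m, t = 234 nm = 2.34e-07 m
rho = 2 * 11 / (4.97e-05 * 2.34e-07)
rho = 1.892e+12 1/m^2


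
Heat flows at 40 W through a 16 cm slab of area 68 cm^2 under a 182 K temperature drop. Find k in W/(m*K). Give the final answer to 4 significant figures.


k = Q*L / (A*dT)
L = 0.16 m, A = 6.8e-03 m^2
k = 40 * 0.16 / (6.8e-03 * 182)
k = 5.171 W/(m*K)


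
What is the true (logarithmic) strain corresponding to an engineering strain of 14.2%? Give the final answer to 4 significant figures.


epsilon_true = ln(1 + epsilon_eng)
epsilon_true = ln(1 + 0.142)
epsilon_true = 0.1328


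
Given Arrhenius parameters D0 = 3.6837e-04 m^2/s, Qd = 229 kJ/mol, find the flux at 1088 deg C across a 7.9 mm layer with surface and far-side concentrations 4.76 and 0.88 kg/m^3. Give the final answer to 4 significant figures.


Step 1: D = D0 * exp(-Qd/(R*T))
T = 1088 + 273.15 = 1361.15 K
D = 3.6837e-04 * exp(-229e3 / (8.314 * 1361.15)) = 5.998e-13 m^2/s
Step 2: J = D * (C1 - C2) / dx
J = 5.998e-13 * (4.76 - 0.88) / 7.9e-03
J = 2.946e-10 kg/(m^2*s)


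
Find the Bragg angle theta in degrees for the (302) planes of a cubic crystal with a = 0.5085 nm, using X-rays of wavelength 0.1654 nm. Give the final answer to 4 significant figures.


d = a / sqrt(h^2+k^2+l^2)
d = 0.5085 / sqrt(13) = 0.141033 nm
lambda = 2*d*sin(theta)  =>  sin(theta) = lambda / (2*d)
sin(theta) = 0.1654 / (2 * 0.141033) = 0.58639
theta = 35.9 deg


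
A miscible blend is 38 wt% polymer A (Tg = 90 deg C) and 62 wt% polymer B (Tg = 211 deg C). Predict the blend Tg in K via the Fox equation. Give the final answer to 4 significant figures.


1/Tg = w1/Tg1 + w2/Tg2 (in Kelvin)
Tg1 = 363.15 K, Tg2 = 484.15 K
1/Tg = 0.38/363.15 + 0.62/484.15
Tg = 429.7 K


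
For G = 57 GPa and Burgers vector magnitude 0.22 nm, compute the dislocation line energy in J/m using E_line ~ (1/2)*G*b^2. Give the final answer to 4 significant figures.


E = G*b^2/2
b = 0.22 nm = 2.2e-10 m
G = 57 GPa = 5.7e+10 Pa
E = 0.5 * 5.7e+10 * (2.2e-10)^2
E = 1.379e-09 J/m


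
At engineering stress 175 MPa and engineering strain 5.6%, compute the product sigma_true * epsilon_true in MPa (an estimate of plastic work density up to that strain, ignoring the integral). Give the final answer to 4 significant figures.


sigma_true = sigma_eng * (1 + epsilon_eng)
sigma_true = 175 * (1 + 0.056) = 184.8 MPa
epsilon_true = ln(1 + epsilon_eng)
epsilon_true = ln(1 + 0.056) = 0.0544882
sigma_true * epsilon_true = 184.8 * 0.0544882 = 10.07 MPa


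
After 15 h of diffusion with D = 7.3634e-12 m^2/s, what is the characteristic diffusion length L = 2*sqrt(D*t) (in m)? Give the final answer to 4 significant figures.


t = 15 hr = 54000 s
Diffusion length = 2*sqrt(D*t)
= 2*sqrt(7.3634e-12 * 54000)
= 1.261e-03 m


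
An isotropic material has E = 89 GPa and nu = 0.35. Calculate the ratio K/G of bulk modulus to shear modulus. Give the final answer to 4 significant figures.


G = E / (2*(1+nu))
G = 89 / (2*(1+0.35)) = 32.963 GPa
K = E / (3*(1-2*nu))
K = 89 / (3*(1-2*0.35)) = 98.8889 GPa
K/G = 98.8889 / 32.963 = 3


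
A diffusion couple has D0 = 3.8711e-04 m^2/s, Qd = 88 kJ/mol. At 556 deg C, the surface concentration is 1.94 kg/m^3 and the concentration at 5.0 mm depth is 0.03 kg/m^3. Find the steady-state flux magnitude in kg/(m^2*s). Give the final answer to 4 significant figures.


Step 1: D = D0 * exp(-Qd/(R*T))
T = 556 + 273.15 = 829.15 K
D = 3.8711e-04 * exp(-88e3 / (8.314 * 829.15)) = 1.10618e-09 m^2/s
Step 2: J = D * (C1 - C2) / dx
J = 1.10618e-09 * (1.94 - 0.03) / 5e-03
J = 4.226e-07 kg/(m^2*s)


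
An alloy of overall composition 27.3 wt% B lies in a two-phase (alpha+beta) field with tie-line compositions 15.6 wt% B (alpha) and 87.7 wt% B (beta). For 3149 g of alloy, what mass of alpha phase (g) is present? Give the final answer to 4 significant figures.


f_alpha = (C_beta - C0) / (C_beta - C_alpha)
f_alpha = (87.7 - 27.3) / (87.7 - 15.6) = 0.837725
m_alpha = f_alpha * m_total = 0.837725 * 3149 = 2638 g


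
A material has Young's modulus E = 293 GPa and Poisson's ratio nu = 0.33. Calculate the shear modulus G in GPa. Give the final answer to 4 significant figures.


G = E / (2*(1+nu))
G = 293 / (2*(1+0.33))
G = 110.2 GPa


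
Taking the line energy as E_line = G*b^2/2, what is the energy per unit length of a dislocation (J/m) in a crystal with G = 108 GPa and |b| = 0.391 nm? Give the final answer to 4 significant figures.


E = G*b^2/2
b = 0.391 nm = 3.91e-10 m
G = 108 GPa = 1.08e+11 Pa
E = 0.5 * 1.08e+11 * (3.91e-10)^2
E = 8.256e-09 J/m


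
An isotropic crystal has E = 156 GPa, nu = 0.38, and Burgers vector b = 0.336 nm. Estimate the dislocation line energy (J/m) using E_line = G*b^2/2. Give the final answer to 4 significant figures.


Step 1: G = E / (2*(1+nu))
G = 156 / (2*(1+0.38)) = 56.5217 GPa = 5.65217e+10 Pa
Step 2: E_line = G*b^2/2
b = 0.336 nm = 3.36e-10 m
E_line = 0.5 * 5.65217e+10 * (3.36e-10)^2 = 3.191e-09 J/m


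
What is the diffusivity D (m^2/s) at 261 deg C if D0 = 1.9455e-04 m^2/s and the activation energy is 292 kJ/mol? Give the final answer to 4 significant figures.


D = D0 * exp(-Qd / (R*T))
T = 534.15 K
D = 1.9455e-04 * exp(-292e3 / (8.314 * 534.15))
D = 5.411e-33 m^2/s


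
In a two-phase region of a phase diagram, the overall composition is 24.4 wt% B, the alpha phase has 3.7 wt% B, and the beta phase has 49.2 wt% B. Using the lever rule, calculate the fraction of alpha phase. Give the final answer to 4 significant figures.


f_alpha = (C_beta - C0) / (C_beta - C_alpha)
f_alpha = (49.2 - 24.4) / (49.2 - 3.7)
f_alpha = 0.5451


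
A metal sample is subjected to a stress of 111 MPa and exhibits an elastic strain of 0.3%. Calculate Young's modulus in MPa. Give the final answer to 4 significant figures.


E = sigma / epsilon
epsilon = 0.3% = 3e-03
E = 111 / 3e-03
E = 37000 MPa


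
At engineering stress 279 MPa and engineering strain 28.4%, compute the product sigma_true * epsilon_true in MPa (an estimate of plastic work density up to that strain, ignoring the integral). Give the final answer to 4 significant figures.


sigma_true = sigma_eng * (1 + epsilon_eng)
sigma_true = 279 * (1 + 0.284) = 358.236 MPa
epsilon_true = ln(1 + epsilon_eng)
epsilon_true = ln(1 + 0.284) = 0.24998
sigma_true * epsilon_true = 358.236 * 0.24998 = 89.55 MPa


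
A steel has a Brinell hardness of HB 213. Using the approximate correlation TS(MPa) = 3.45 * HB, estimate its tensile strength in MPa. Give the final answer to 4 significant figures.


TS (MPa) = 3.45 * HB
TS = 3.45 * 213
TS = 734.9 MPa


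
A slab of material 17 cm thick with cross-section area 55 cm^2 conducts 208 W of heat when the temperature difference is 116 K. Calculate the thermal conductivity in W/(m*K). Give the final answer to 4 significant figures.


k = Q*L / (A*dT)
L = 0.17 m, A = 5.5e-03 m^2
k = 208 * 0.17 / (5.5e-03 * 116)
k = 55.42 W/(m*K)


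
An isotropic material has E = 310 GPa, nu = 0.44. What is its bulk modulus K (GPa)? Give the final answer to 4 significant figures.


K = E / (3*(1-2*nu))
K = 310 / (3*(1-2*0.44))
K = 861.1 GPa


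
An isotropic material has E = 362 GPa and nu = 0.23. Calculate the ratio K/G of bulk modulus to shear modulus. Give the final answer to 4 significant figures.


G = E / (2*(1+nu))
G = 362 / (2*(1+0.23)) = 147.154 GPa
K = E / (3*(1-2*nu))
K = 362 / (3*(1-2*0.23)) = 223.457 GPa
K/G = 223.457 / 147.154 = 1.519


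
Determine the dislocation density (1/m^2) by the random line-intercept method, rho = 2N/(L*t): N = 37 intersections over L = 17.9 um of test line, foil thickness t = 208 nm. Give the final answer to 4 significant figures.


rho = 2N / (L * t)
L = 17.9 um = 1.79e-05 m, t = 208 nm = 2.08e-07 m
rho = 2 * 37 / (1.79e-05 * 2.08e-07)
rho = 1.988e+13 1/m^2


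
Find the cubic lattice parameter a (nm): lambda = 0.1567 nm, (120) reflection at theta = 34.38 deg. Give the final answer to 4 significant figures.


d = lambda / (2*sin(theta))
d = 0.1567 / (2*sin(34.38 deg))
d = 0.138751 nm
a = d * sqrt(h^2+k^2+l^2) = 0.138751 * sqrt(5)
a = 0.3103 nm


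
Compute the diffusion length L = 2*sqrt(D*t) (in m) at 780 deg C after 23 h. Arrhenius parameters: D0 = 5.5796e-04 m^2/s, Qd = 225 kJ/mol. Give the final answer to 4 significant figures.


Step 1: D = D0 * exp(-Qd/(R*T))
T = 1053.15 K
D = 5.5796e-04 * exp(-225e3 / (8.314 * 1053.15)) = 3.8596e-15 m^2/s
Step 2: L = 2*sqrt(D*t)
t = 23 h = 82800 s
L = 2*sqrt(3.8596e-15 * 82800) = 3.575e-05 m


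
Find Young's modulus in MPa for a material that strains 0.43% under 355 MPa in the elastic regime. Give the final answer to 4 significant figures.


E = sigma / epsilon
epsilon = 0.43% = 4.3e-03
E = 355 / 4.3e-03
E = 82560 MPa


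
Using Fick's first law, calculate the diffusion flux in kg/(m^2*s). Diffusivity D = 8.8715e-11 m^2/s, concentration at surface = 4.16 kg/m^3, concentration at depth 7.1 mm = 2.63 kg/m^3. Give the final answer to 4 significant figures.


J = -D * (dC/dx) = D * (C1 - C2) / dx
J = 8.8715e-11 * (4.16 - 2.63) / 7.1e-03
J = 1.912e-08 kg/(m^2*s)


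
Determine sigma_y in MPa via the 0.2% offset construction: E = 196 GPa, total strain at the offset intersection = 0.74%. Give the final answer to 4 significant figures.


Offset strain = 0.002
Elastic strain at yield = total_strain - offset = 7.4e-03 - 0.002 = 5.4e-03
sigma_y = E * elastic_strain = 196000 * 5.4e-03
sigma_y = 1058 MPa


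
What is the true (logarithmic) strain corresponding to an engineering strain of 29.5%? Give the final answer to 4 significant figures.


epsilon_true = ln(1 + epsilon_eng)
epsilon_true = ln(1 + 0.295)
epsilon_true = 0.2585
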